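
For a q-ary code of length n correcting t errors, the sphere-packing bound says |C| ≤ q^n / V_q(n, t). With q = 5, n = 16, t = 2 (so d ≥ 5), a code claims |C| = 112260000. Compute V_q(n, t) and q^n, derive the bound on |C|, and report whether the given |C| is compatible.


V_q(n, t) = 1985, q^n = 152587890625, Hamming bound = 76870473, |C| = 112260000 > bound (violated).

Step 1: Compute V_q(n, t) = Σ_{j=0}^2 C(n, j) (q−1)^j.
  j = 0: C(16,0)·(4)^0 = 1·1 = 1.
  j = 1: C(16,1)·(4)^1 = 16·4 = 64.
  j = 2: C(16,2)·(4)^2 = 120·16 = 1920.
  V_q(n, t) = 1 + 64 + 1920 = 1985.
Step 2: q^n = 5^16 = 152587890625.
Step 3: Hamming bound ⌊q^n / V_q(n,t)⌋ = ⌊152587890625/1985⌋ = 76870473.
Step 4: Compare |C| = 112260000 to 76870473: violated.
The claimed |C| lies above the Hamming bound, so no 5-ary code of length 16 with d ≥ 5 can have 112260000 codewords.


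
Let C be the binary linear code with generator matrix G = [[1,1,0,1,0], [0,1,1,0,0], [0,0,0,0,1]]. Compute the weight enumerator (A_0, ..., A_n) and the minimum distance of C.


Weight distribution: A_0 = 1, A_1 = 1, A_2 = 1, A_3 = 3, A_4 = 2. Minimum distance d = 1.

Enumerate all 2^3 = 8 messages m ∈ F_2^3.
For each, compute codeword c = mG in F_2^5, then tally its weight.
  m = 000 → c = 00000, weight = 0.
  m = 100 → c = 11010, weight = 3.
  m = 010 → c = 01100, weight = 2.
  m = 110 → c = 10110, weight = 3.
  m = 001 → c = 00001, weight = 1.
  m = 101 → c = 11011, weight = 4.
  m = 011 → c = 01101, weight = 3.
  m = 111 → c = 10111, weight = 4.
Tally weights:
  weight 0: 1 codewords.
  weight 1: 1 codewords.
  weight 2: 1 codewords.
  weight 3: 3 codewords.
  weight 4: 2 codewords.
Minimum distance d = smallest w > 0 with A_w > 0 = 1.
Sanity: Σ A_w = 8 = 2^3 = 8 ✓.


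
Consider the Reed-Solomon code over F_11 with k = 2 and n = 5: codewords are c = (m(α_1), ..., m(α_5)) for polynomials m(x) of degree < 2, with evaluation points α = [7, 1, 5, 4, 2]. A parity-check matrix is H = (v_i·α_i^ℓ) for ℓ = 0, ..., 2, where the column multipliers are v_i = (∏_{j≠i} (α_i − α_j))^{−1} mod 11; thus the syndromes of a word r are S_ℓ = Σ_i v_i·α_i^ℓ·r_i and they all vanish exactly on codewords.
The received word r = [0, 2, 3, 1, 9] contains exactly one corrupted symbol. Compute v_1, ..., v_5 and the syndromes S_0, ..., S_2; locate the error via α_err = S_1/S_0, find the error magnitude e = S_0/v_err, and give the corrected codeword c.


S = (8, 7, 2), error at position 3, error magnitude e = 6, c = [0, 2, 8, 1, 9].

Step 1: column multipliers v_i = (∏_{j≠i}(α_i − α_j))^{−1} mod 11.
  i = 1 (α = 7): (7−1)(7−5)(7−4)(7−2) = 6·2·3·5 = 180 ≡ 4, so v_1 = 4^{−1} = 3 (mod 11).
  i = 2 (α = 1): (1−7)(1−5)(1−4)(1−2) = (−6)·(−4)·(−3)·(−1) = 72 ≡ 6, so v_2 = 6^{−1} = 2 (mod 11).
  i = 3 (α = 5): (5−7)(5−1)(5−4)(5−2) = (−2)·4·1·3 = −24 ≡ 9, so v_3 = 9^{−1} = 5 (mod 11).
  i = 4 (α = 4): (4−7)(4−1)(4−5)(4−2) = (−3)·3·(−1)·2 = 18 ≡ 7, so v_4 = 7^{−1} = 8 (mod 11).
  i = 5 (α = 2): (2−7)(2−1)(2−5)(2−4) = (−5)·1·(−3)·(−2) = −30 ≡ 3, so v_5 = 3^{−1} = 4 (mod 11).
  v = [3, 2, 5, 8, 4].
Step 2: syndromes of r = [0, 2, 3, 1, 9] (all sums mod 11).
  S_0 = Σ v_i r_i = 3·0 + 2·2 + 5·3 + 8·1 + 4·9 = 63 ≡ 8.
  S_1 = Σ v_i α_i r_i = 3·7·0 + 2·1·2 + 5·5·3 + 8·4·1 + 4·2·9 = 183 ≡ 7.
  α_i^2 mod 11 = [5, 1, 3, 5, 4].
  S_2 = Σ v_i α_i^2 r_i = 3·5·0 + 2·1·2 + 5·3·3 + 8·5·1 + 4·4·9 = 233 ≡ 2.
  S = (8, 7, 2) ≠ 0, so r is not a codeword (an error is present).
Step 3: locate the error. For a single error e at position i, S_ℓ = v_i·e·α_i^ℓ, so α_err = S_1/S_0.
  S_0^{−1} = 8^{−1} = 7 (mod 11), so α_err = 7·7 = 49 ≡ 5 = α_3. Error position i = 3.
  Consistency check: S_2/S_1 = 2·8 = 16 ≡ 5 = α_err ✓ (single-error assumption holds).
Step 4: error magnitude e = S_0/v_3 = S_0·∏_{j≠3}(α_3 − α_j) = 8·9 = 72 ≡ 6 (mod 11).
Step 5: correct position 3: c_3 = r_3 − e = 3 − 6 ≡ 8 (mod 11). Hence c = [0, 2, 8, 1, 9].
  Check: interpolating c through the α_i gives m(x) = 6 + 7·x (degree < 2) with m(α_i) = c_i for every i, so c is indeed a codeword.


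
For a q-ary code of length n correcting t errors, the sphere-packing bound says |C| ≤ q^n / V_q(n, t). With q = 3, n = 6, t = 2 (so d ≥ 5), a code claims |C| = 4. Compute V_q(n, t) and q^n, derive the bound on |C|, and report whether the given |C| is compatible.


V_q(n, t) = 73, q^n = 729, Hamming bound = 9, |C| = 4 ≤ bound (satisfied).

Step 1: Compute V_q(n, t) = Σ_{j=0}^2 C(n, j) (q−1)^j.
  j = 0: C(6,0)·(2)^0 = 1·1 = 1.
  j = 1: C(6,1)·(2)^1 = 6·2 = 12.
  j = 2: C(6,2)·(2)^2 = 15·4 = 60.
  V_q(n, t) = 1 + 12 + 60 = 73.
Step 2: q^n = 3^6 = 729.
Step 3: Hamming bound ⌊q^n / V_q(n,t)⌋ = ⌊729/73⌋ = 9.
Step 4: Compare |C| = 4 to 9: satisfied.
The claimed |C| lies below the Hamming bound.


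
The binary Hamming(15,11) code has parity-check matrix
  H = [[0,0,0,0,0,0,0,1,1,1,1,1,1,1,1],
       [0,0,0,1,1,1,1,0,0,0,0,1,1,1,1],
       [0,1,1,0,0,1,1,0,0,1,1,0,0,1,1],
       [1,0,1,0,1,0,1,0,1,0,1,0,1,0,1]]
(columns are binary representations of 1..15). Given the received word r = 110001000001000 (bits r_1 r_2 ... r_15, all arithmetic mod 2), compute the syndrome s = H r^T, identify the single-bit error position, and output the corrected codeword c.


s = (1, 0, 0, 1)^T, error position = 9, corrected codeword c = 110001001001000

Compute s = H r^T mod 2 one row at a time:
  s_1 = 0 + 0 + 0 + 0 + 1 + 0 + 0 + 0 = 1 ≡ 1 (mod 2).
  s_2 = 0 + 0 + 1 + 0 + 1 + 0 + 0 + 0 = 2 ≡ 0 (mod 2).
  s_3 = 1 + 0 + 1 + 0 + 0 + 0 + 0 + 0 = 2 ≡ 0 (mod 2).
  s_4 = 1 + 0 + 0 + 0 + 0 + 0 + 0 + 0 = 1 ≡ 1 (mod 2).
s = (1, 0, 0, 1)^T — this equals column 9 of H (binary 1001), so error is at position 9.
Correct: flip bit 9 of r = 110001000001000 to get c = 110001001001000.


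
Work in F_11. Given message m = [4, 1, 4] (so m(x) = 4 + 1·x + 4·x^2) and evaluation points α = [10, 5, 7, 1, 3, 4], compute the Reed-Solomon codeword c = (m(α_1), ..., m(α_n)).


c = [7, 10, 9, 9, 10, 6]

Message polynomial: m(x) = 4 + 1·x + 4·x^2 (mod 11).
For each evaluation point α_i, compute m(α_i) mod 11:
  α_1 = 10: Horner steps 4 → 8 → 7, so m(10) = 7.
  α_2 = 5: Horner steps 4 → 10 → 10, so m(5) = 10.
  α_3 = 7: Horner steps 4 → 7 → 9, so m(7) = 9.
  α_4 = 1: Horner steps 4 → 5 → 9, so m(1) = 9.
  α_5 = 3: Horner steps 4 → 2 → 10, so m(3) = 10.
  α_6 = 4: Horner steps 4 → 6 → 6, so m(4) = 6.
Codeword c = [7, 10, 9, 9, 10, 6] ∈ F_11^6.


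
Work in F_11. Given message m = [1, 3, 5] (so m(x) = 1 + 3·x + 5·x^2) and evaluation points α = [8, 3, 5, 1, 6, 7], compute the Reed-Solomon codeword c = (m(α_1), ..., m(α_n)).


c = [4, 0, 9, 9, 1, 3]

Message polynomial: m(x) = 1 + 3·x + 5·x^2 (mod 11).
For each evaluation point α_i, compute m(α_i) mod 11:
  α_1 = 8: Horner steps 5 → 10 → 4, so m(8) = 4.
  α_2 = 3: Horner steps 5 → 7 → 0, so m(3) = 0.
  α_3 = 5: Horner steps 5 → 6 → 9, so m(5) = 9.
  α_4 = 1: Horner steps 5 → 8 → 9, so m(1) = 9.
  α_5 = 6: Horner steps 5 → 0 → 1, so m(6) = 1.
  α_6 = 7: Horner steps 5 → 5 → 3, so m(7) = 3.
Codeword c = [4, 0, 9, 9, 1, 3] ∈ F_11^6.


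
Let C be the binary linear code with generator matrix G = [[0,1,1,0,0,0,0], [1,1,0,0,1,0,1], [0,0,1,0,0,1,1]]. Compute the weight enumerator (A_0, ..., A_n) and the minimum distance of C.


Weight distribution: A_0 = 1, A_2 = 1, A_3 = 3, A_4 = 2, A_5 = 1. Minimum distance d = 2.

Enumerate all 2^3 = 8 messages m ∈ F_2^3.
For each, compute codeword c = mG in F_2^7, then tally its weight.
  m = 000 → c = 0000000, weight = 0.
  m = 100 → c = 0110000, weight = 2.
  m = 010 → c = 1100101, weight = 4.
  m = 110 → c = 1010101, weight = 4.
  m = 001 → c = 0010011, weight = 3.
  m = 101 → c = 0100011, weight = 3.
  m = 011 → c = 1110110, weight = 5.
  m = 111 → c = 1000110, weight = 3.
Tally weights:
  weight 0: 1 codewords.
  weight 2: 1 codewords.
  weight 3: 3 codewords.
  weight 4: 2 codewords.
  weight 5: 1 codewords.
Minimum distance d = smallest w > 0 with A_w > 0 = 2.
Sanity: Σ A_w = 8 = 2^3 = 8 ✓.


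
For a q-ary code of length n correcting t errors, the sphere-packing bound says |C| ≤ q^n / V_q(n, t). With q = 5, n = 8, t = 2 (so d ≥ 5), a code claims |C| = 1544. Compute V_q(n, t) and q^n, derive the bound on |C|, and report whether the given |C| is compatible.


V_q(n, t) = 481, q^n = 390625, Hamming bound = 812, |C| = 1544 > bound (violated).

Step 1: Compute V_q(n, t) = Σ_{j=0}^2 C(n, j) (q−1)^j.
  j = 0: C(8,0)·(4)^0 = 1·1 = 1.
  j = 1: C(8,1)·(4)^1 = 8·4 = 32.
  j = 2: C(8,2)·(4)^2 = 28·16 = 448.
  V_q(n, t) = 1 + 32 + 448 = 481.
Step 2: q^n = 5^8 = 390625.
Step 3: Hamming bound ⌊q^n / V_q(n,t)⌋ = ⌊390625/481⌋ = 812.
Step 4: Compare |C| = 1544 to 812: violated.
The claimed |C| lies above the Hamming bound, so no 5-ary code of length 8 with d ≥ 5 can have 1544 codewords.


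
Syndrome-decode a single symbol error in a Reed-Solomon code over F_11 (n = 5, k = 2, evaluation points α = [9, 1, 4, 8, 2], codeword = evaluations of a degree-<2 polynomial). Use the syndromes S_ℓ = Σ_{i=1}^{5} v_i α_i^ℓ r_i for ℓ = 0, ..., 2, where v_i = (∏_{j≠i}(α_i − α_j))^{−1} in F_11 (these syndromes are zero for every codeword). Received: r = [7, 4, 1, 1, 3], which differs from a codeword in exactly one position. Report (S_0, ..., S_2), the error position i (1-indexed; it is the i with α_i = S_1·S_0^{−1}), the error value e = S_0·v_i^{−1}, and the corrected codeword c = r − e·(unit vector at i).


S = (6, 4, 10), error at position 4, error magnitude e = 4, c = [7, 4, 1, 8, 3].

Step 1: column multipliers v_i = (∏_{j≠i}(α_i − α_j))^{−1} mod 11.
  i = 1 (α = 9): (9−1)(9−4)(9−8)(9−2) = 8·5·1·7 = 280 ≡ 5, so v_1 = 5^{−1} = 9 (mod 11).
  i = 2 (α = 1): (1−9)(1−4)(1−8)(1−2) = (−8)·(−3)·(−7)·(−1) = 168 ≡ 3, so v_2 = 3^{−1} = 4 (mod 11).
  i = 3 (α = 4): (4−9)(4−1)(4−8)(4−2) = (−5)·3·(−4)·2 = 120 ≡ 10, so v_3 = 10^{−1} = 10 (mod 11).
  i = 4 (α = 8): (8−9)(8−1)(8−4)(8−2) = (−1)·7·4·6 = −168 ≡ 8, so v_4 = 8^{−1} = 7 (mod 11).
  i = 5 (α = 2): (2−9)(2−1)(2−4)(2−8) = (−7)·1·(−2)·(−6) = −84 ≡ 4, so v_5 = 4^{−1} = 3 (mod 11).
  v = [9, 4, 10, 7, 3].
Step 2: syndromes of r = [7, 4, 1, 1, 3] (all sums mod 11).
  S_0 = Σ v_i r_i = 9·7 + 4·4 + 10·1 + 7·1 + 3·3 = 105 ≡ 6.
  S_1 = Σ v_i α_i r_i = 9·9·7 + 4·1·4 + 10·4·1 + 7·8·1 + 3·2·3 = 697 ≡ 4.
  α_i^2 mod 11 = [4, 1, 5, 9, 4].
  S_2 = Σ v_i α_i^2 r_i = 9·4·7 + 4·1·4 + 10·5·1 + 7·9·1 + 3·4·3 = 417 ≡ 10.
  S = (6, 4, 10) ≠ 0, so r is not a codeword (an error is present).
Step 3: locate the error. For a single error e at position i, S_ℓ = v_i·e·α_i^ℓ, so α_err = S_1/S_0.
  S_0^{−1} = 6^{−1} = 2 (mod 11), so α_err = 4·2 = 8 ≡ 8 = α_4. Error position i = 4.
  Consistency check: S_2/S_1 = 10·3 = 30 ≡ 8 = α_err ✓ (single-error assumption holds).
Step 4: error magnitude e = S_0/v_4 = S_0·∏_{j≠4}(α_4 − α_j) = 6·8 = 48 ≡ 4 (mod 11).
Step 5: correct position 4: c_4 = r_4 − e = 1 − 4 ≡ 8 (mod 11). Hence c = [7, 4, 1, 8, 3].
  Check: interpolating c through the α_i gives m(x) = 5 + 10·x (degree < 2) with m(α_i) = c_i for every i, so c is indeed a codeword.


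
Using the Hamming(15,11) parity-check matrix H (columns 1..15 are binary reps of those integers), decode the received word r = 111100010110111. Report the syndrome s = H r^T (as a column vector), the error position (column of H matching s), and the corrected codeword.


s = (0, 0, 0, 1)^T, error position = 1, corrected codeword c = 011100010110111

Compute s = H r^T mod 2 one row at a time:
  s_1 = 1 + 0 + 1 + 1 + 0 + 1 + 1 + 1 = 6 ≡ 0 (mod 2).
  s_2 = 1 + 0 + 0 + 0 + 0 + 1 + 1 + 1 = 4 ≡ 0 (mod 2).
  s_3 = 1 + 1 + 0 + 0 + 1 + 1 + 1 + 1 = 6 ≡ 0 (mod 2).
  s_4 = 1 + 1 + 0 + 0 + 0 + 1 + 1 + 1 = 5 ≡ 1 (mod 2).
s = (0, 0, 0, 1)^T — this equals column 1 of H (binary 0001), so error is at position 1.
Correct: flip bit 1 of r = 111100010110111 to get c = 011100010110111.


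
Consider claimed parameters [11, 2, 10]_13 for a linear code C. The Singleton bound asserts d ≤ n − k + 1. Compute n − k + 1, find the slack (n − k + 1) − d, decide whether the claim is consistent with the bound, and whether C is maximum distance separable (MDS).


Singleton RHS = n − k + 1 = 10, slack = 0, bound satisfied, MDS.

Singleton bound: d ≤ n − k + 1.
Here n = 11, k = 2, so n − k + 1 = 10.
Given d = 10, check d ≤ 10: YES.
Slack = (n − k + 1) − d = 0.
The code is MDS (slack = 0).
Description: the claimed parameters are [11, 2, 10]_13; such a code would be MDS (meets Singleton bound).


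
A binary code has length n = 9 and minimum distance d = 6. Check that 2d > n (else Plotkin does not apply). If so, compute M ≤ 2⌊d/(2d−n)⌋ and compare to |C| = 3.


Plotkin bound M ≤ 4; given |C| = 3 ≤ bound (satisfied).

Check applicability: 2d = 12, n = 9.
2d − n = 3 > 0, so Plotkin applies.
Compute d/(2d−n) = 6/3 ≈ 2.0000.
⌊d/(2d−n)⌋ = 2.
Plotkin bound: M ≤ 2·2 = 4.
Given |C| = 3, check: satisfied.
This |C| is below the Plotkin bound.


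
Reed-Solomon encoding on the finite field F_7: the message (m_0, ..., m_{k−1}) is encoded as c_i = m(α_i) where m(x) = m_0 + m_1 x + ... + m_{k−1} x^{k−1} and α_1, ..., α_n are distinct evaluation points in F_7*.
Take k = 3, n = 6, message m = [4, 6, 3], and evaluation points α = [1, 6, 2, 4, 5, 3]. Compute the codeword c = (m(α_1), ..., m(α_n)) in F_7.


c = [6, 1, 0, 6, 4, 0]

Message polynomial: m(x) = 4 + 6·x + 3·x^2 (mod 7).
For each evaluation point α_i, compute m(α_i) mod 7:
  α_1 = 1: Horner steps 3 → 2 → 6, so m(1) = 6.
  α_2 = 6: Horner steps 3 → 3 → 1, so m(6) = 1.
  α_3 = 2: Horner steps 3 → 5 → 0, so m(2) = 0.
  α_4 = 4: Horner steps 3 → 4 → 6, so m(4) = 6.
  α_5 = 5: Horner steps 3 → 0 → 4, so m(5) = 4.
  α_6 = 3: Horner steps 3 → 1 → 0, so m(3) = 0.
Codeword c = [6, 1, 0, 6, 4, 0] ∈ F_7^6.


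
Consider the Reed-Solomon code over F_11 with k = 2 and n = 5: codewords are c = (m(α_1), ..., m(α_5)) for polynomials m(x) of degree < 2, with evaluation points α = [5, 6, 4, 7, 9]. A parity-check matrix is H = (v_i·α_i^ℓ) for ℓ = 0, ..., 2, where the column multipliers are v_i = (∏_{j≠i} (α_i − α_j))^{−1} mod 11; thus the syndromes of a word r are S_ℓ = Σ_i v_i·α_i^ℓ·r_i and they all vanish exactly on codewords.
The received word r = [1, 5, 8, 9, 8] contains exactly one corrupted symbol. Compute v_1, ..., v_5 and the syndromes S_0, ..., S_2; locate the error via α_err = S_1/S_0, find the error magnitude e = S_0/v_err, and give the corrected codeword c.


S = (9, 4, 3), error at position 5, error magnitude e = 2, c = [1, 5, 8, 9, 6].

Step 1: column multipliers v_i = (∏_{j≠i}(α_i − α_j))^{−1} mod 11.
  i = 1 (α = 5): (5−6)(5−4)(5−7)(5−9) = (−1)·1·(−2)·(−4) = −8 ≡ 3, so v_1 = 3^{−1} = 4 (mod 11).
  i = 2 (α = 6): (6−5)(6−4)(6−7)(6−9) = 1·2·(−1)·(−3) = 6 ≡ 6, so v_2 = 6^{−1} = 2 (mod 11).
  i = 3 (α = 4): (4−5)(4−6)(4−7)(4−9) = (−1)·(−2)·(−3)·(−5) = 30 ≡ 8, so v_3 = 8^{−1} = 7 (mod 11).
  i = 4 (α = 7): (7−5)(7−6)(7−4)(7−9) = 2·1·3·(−2) = −12 ≡ 10, so v_4 = 10^{−1} = 10 (mod 11).
  i = 5 (α = 9): (9−5)(9−6)(9−4)(9−7) = 4·3·5·2 = 120 ≡ 10, so v_5 = 10^{−1} = 10 (mod 11).
  v = [4, 2, 7, 10, 10].
Step 2: syndromes of r = [1, 5, 8, 9, 8] (all sums mod 11).
  S_0 = Σ v_i r_i = 4·1 + 2·5 + 7·8 + 10·9 + 10·8 = 240 ≡ 9.
  S_1 = Σ v_i α_i r_i = 4·5·1 + 2·6·5 + 7·4·8 + 10·7·9 + 10·9·8 = 1654 ≡ 4.
  α_i^2 mod 11 = [3, 3, 5, 5, 4].
  S_2 = Σ v_i α_i^2 r_i = 4·3·1 + 2·3·5 + 7·5·8 + 10·5·9 + 10·4·8 = 1092 ≡ 3.
  S = (9, 4, 3) ≠ 0, so r is not a codeword (an error is present).
Step 3: locate the error. For a single error e at position i, S_ℓ = v_i·e·α_i^ℓ, so α_err = S_1/S_0.
  S_0^{−1} = 9^{−1} = 5 (mod 11), so α_err = 4·5 = 20 ≡ 9 = α_5. Error position i = 5.
  Consistency check: S_2/S_1 = 3·3 = 9 ≡ 9 = α_err ✓ (single-error assumption holds).
Step 4: error magnitude e = S_0/v_5 = S_0·∏_{j≠5}(α_5 − α_j) = 9·10 = 90 ≡ 2 (mod 11).
Step 5: correct position 5: c_5 = r_5 − e = 8 − 2 ≡ 6 (mod 11). Hence c = [1, 5, 8, 9, 6].
  Check: interpolating c through the α_i gives m(x) = 3 + 4·x (degree < 2) with m(α_i) = c_i for every i, so c is indeed a codeword.


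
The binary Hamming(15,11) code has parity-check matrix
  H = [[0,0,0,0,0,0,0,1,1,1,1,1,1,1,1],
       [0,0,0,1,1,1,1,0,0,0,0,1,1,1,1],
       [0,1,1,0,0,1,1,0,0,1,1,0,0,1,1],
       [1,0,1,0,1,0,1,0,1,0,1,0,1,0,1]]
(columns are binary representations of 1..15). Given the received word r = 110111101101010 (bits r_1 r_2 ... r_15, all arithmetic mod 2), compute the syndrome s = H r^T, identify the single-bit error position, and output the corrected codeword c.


s = (0, 0, 1, 0)^T, error position = 2, corrected codeword c = 100111101101010

Compute s = H r^T mod 2 one row at a time:
  s_1 = 0 + 1 + 1 + 0 + 1 + 0 + 1 + 0 = 4 ≡ 0 (mod 2).
  s_2 = 1 + 1 + 1 + 1 + 1 + 0 + 1 + 0 = 6 ≡ 0 (mod 2).
  s_3 = 1 + 0 + 1 + 1 + 1 + 0 + 1 + 0 = 5 ≡ 1 (mod 2).
  s_4 = 1 + 0 + 1 + 1 + 1 + 0 + 0 + 0 = 4 ≡ 0 (mod 2).
s = (0, 0, 1, 0)^T — this equals column 2 of H (binary 0010), so error is at position 2.
Correct: flip bit 2 of r = 110111101101010 to get c = 100111101101010.


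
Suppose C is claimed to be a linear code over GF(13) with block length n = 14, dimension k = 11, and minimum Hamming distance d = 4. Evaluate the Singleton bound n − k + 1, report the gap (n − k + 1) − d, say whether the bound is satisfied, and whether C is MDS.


Singleton RHS = n − k + 1 = 4, slack = 0, bound satisfied, MDS.

Singleton bound: d ≤ n − k + 1.
Here n = 14, k = 11, so n − k + 1 = 4.
Given d = 4, check d ≤ 4: YES.
Slack = (n − k + 1) − d = 0.
The code is MDS (slack = 0).
Description: the claimed parameters are [14, 11, 4]_13; such a code would be MDS (meets Singleton bound).


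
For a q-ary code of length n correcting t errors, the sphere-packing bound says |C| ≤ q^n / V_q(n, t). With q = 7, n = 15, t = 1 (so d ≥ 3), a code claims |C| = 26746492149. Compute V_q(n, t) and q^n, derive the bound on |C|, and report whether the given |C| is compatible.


V_q(n, t) = 91, q^n = 4747561509943, Hamming bound = 52171005603, |C| = 26746492149 ≤ bound (satisfied).

Step 1: Compute V_q(n, t) = Σ_{j=0}^1 C(n, j) (q−1)^j.
  j = 0: C(15,0)·(6)^0 = 1·1 = 1.
  j = 1: C(15,1)·(6)^1 = 15·6 = 90.
  V_q(n, t) = 1 + 90 = 91.
Step 2: q^n = 7^15 = 4747561509943.
Step 3: Hamming bound ⌊q^n / V_q(n,t)⌋ = ⌊4747561509943/91⌋ = 52171005603.
Step 4: Compare |C| = 26746492149 to 52171005603: satisfied.
The claimed |C| lies below the Hamming bound.


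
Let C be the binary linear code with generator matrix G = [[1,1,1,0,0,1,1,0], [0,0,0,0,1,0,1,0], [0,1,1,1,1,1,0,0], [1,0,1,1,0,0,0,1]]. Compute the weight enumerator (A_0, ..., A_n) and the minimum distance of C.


Weight distribution: A_0 = 1, A_2 = 3, A_4 = 3, A_5 = 8, A_6 = 1. Minimum distance d = 2.

Enumerate all 2^4 = 16 messages m ∈ F_2^4.
For each, compute codeword c = mG in F_2^8, then tally its weight.
  m = 0000 → c = 00000000, weight = 0.
  m = 1000 → c = 11100110, weight = 5.
  m = 0100 → c = 00001010, weight = 2.
  m = 1100 → c = 11101100, weight = 5.
  m = 0010 → c = 01111100, weight = 5.
  m = 1010 → c = 10011010, weight = 4.
  m = 0110 → c = 01110110, weight = 5.
  m = 1110 → c = 10010000, weight = 2.
  m = 0001 → c = 10110001, weight = 4.
  m = 1001 → c = 01010111, weight = 5.
  m = 0101 → c = 10111011, weight = 6.
  m = 1101 → c = 01011101, weight = 5.
  m = 0011 → c = 11001101, weight = 5.
  m = 1011 → c = 00101011, weight = 4.
  m = 0111 → c = 11000111, weight = 5.
  m = 1111 → c = 00100001, weight = 2.
Tally weights:
  weight 0: 1 codewords.
  weight 2: 3 codewords.
  weight 4: 3 codewords.
  weight 5: 8 codewords.
  weight 6: 1 codewords.
Minimum distance d = smallest w > 0 with A_w > 0 = 2.
Sanity: Σ A_w = 16 = 2^4 = 16 ✓.


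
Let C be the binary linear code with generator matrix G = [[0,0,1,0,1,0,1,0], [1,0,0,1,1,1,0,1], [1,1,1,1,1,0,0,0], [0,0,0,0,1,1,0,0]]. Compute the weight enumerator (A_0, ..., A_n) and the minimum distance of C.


Weight distribution: A_0 = 1, A_2 = 1, A_3 = 4, A_4 = 3, A_5 = 4, A_6 = 3. Minimum distance d = 2.

Enumerate all 2^4 = 16 messages m ∈ F_2^4.
For each, compute codeword c = mG in F_2^8, then tally its weight.
  m = 0000 → c = 00000000, weight = 0.
  m = 1000 → c = 00101010, weight = 3.
  m = 0100 → c = 10011101, weight = 5.
  m = 1100 → c = 10110111, weight = 6.
  m = 0010 → c = 11111000, weight = 5.
  m = 1010 → c = 11010010, weight = 4.
  m = 0110 → c = 01100101, weight = 4.
  m = 1110 → c = 01001111, weight = 5.
  m = 0001 → c = 00001100, weight = 2.
  m = 1001 → c = 00100110, weight = 3.
  m = 0101 → c = 10010001, weight = 3.
  m = 1101 → c = 10111011, weight = 6.
  m = 0011 → c = 11110100, weight = 5.
  m = 1011 → c = 11011110, weight = 6.
  m = 0111 → c = 01101001, weight = 4.
  m = 1111 → c = 01000011, weight = 3.
Tally weights:
  weight 0: 1 codewords.
  weight 2: 1 codewords.
  weight 3: 4 codewords.
  weight 4: 3 codewords.
  weight 5: 4 codewords.
  weight 6: 3 codewords.
Minimum distance d = smallest w > 0 with A_w > 0 = 2.
Sanity: Σ A_w = 16 = 2^4 = 16 ✓.


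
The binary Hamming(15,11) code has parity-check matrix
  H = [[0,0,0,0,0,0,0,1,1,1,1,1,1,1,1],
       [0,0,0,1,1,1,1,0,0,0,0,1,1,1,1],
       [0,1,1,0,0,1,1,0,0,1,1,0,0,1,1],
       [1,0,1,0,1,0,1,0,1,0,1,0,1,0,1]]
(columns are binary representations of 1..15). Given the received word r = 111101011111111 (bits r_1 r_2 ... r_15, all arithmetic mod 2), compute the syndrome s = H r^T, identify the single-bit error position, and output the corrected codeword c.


s = (0, 0, 1, 0)^T, error position = 2, corrected codeword c = 101101011111111

Compute s = H r^T mod 2 one row at a time:
  s_1 = 1 + 1 + 1 + 1 + 1 + 1 + 1 + 1 = 8 ≡ 0 (mod 2).
  s_2 = 1 + 0 + 1 + 0 + 1 + 1 + 1 + 1 = 6 ≡ 0 (mod 2).
  s_3 = 1 + 1 + 1 + 0 + 1 + 1 + 1 + 1 = 7 ≡ 1 (mod 2).
  s_4 = 1 + 1 + 0 + 0 + 1 + 1 + 1 + 1 = 6 ≡ 0 (mod 2).
s = (0, 0, 1, 0)^T — this equals column 2 of H (binary 0010), so error is at position 2.
Correct: flip bit 2 of r = 111101011111111 to get c = 101101011111111.


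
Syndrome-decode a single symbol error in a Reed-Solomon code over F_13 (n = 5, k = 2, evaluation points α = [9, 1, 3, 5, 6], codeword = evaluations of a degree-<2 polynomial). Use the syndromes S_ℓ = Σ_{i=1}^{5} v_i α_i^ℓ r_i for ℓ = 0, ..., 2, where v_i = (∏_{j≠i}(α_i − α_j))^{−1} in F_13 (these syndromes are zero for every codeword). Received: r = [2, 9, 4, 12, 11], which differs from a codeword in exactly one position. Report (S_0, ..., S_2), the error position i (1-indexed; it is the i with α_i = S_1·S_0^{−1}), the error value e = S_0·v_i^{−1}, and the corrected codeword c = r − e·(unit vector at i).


S = (3, 5, 4), error at position 5, error magnitude e = 8, c = [2, 9, 4, 12, 3].

Step 1: column multipliers v_i = (∏_{j≠i}(α_i − α_j))^{−1} mod 13.
  i = 1 (α = 9): (9−1)(9−3)(9−5)(9−6) = 8·6·4·3 = 576 ≡ 4, so v_1 = 4^{−1} = 10 (mod 13).
  i = 2 (α = 1): (1−9)(1−3)(1−5)(1−6) = (−8)·(−2)·(−4)·(−5) = 320 ≡ 8, so v_2 = 8^{−1} = 5 (mod 13).
  i = 3 (α = 3): (3−9)(3−1)(3−5)(3−6) = (−6)·2·(−2)·(−3) = −72 ≡ 6, so v_3 = 6^{−1} = 11 (mod 13).
  i = 4 (α = 5): (5−9)(5−1)(5−3)(5−6) = (−4)·4·2·(−1) = 32 ≡ 6, so v_4 = 6^{−1} = 11 (mod 13).
  i = 5 (α = 6): (6−9)(6−1)(6−3)(6−5) = (−3)·5·3·1 = −45 ≡ 7, so v_5 = 7^{−1} = 2 (mod 13).
  v = [10, 5, 11, 11, 2].
Step 2: syndromes of r = [2, 9, 4, 12, 11] (all sums mod 13).
  S_0 = Σ v_i r_i = 10·2 + 5·9 + 11·4 + 11·12 + 2·11 = 263 ≡ 3.
  S_1 = Σ v_i α_i r_i = 10·9·2 + 5·1·9 + 11·3·4 + 11·5·12 + 2·6·11 = 1149 ≡ 5.
  α_i^2 mod 13 = [3, 1, 9, 12, 10].
  S_2 = Σ v_i α_i^2 r_i = 10·3·2 + 5·1·9 + 11·9·4 + 11·12·12 + 2·10·11 = 2305 ≡ 4.
  S = (3, 5, 4) ≠ 0, so r is not a codeword (an error is present).
Step 3: locate the error. For a single error e at position i, S_ℓ = v_i·e·α_i^ℓ, so α_err = S_1/S_0.
  S_0^{−1} = 3^{−1} = 9 (mod 13), so α_err = 5·9 = 45 ≡ 6 = α_5. Error position i = 5.
  Consistency check: S_2/S_1 = 4·8 = 32 ≡ 6 = α_err ✓ (single-error assumption holds).
Step 4: error magnitude e = S_0/v_5 = S_0·∏_{j≠5}(α_5 − α_j) = 3·7 = 21 ≡ 8 (mod 13).
Step 5: correct position 5: c_5 = r_5 − e = 11 − 8 ≡ 3 (mod 13). Hence c = [2, 9, 4, 12, 3].
  Check: interpolating c through the α_i gives m(x) = 5 + 4·x (degree < 2) with m(α_i) = c_i for every i, so c is indeed a codeword.


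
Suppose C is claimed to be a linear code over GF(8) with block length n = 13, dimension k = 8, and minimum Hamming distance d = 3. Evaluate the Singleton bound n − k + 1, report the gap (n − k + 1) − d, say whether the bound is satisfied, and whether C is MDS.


Singleton RHS = n − k + 1 = 6, slack = 3, bound satisfied, not MDS.

Singleton bound: d ≤ n − k + 1.
Here n = 13, k = 8, so n − k + 1 = 6.
Given d = 3, check d ≤ 6: YES.
Slack = (n − k + 1) − d = 3.
The code is NOT MDS (slack = 3 > 0).
Description: the claimed parameters are [13, 8, 3]_8; such a code would be non-MDS.


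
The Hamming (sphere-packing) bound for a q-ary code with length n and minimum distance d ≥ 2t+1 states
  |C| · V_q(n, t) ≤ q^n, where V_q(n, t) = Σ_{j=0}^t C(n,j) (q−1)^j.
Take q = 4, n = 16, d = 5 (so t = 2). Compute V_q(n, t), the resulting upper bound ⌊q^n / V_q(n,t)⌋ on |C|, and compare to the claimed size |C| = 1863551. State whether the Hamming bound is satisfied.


V_q(n, t) = 1129, q^n = 4294967296, Hamming bound = 3804222, |C| = 1863551 ≤ bound (satisfied).

Step 1: Compute V_q(n, t) = Σ_{j=0}^2 C(n, j) (q−1)^j.
  j = 0: C(16,0)·(3)^0 = 1·1 = 1.
  j = 1: C(16,1)·(3)^1 = 16·3 = 48.
  j = 2: C(16,2)·(3)^2 = 120·9 = 1080.
  V_q(n, t) = 1 + 48 + 1080 = 1129.
Step 2: q^n = 4^16 = 4294967296.
Step 3: Hamming bound ⌊q^n / V_q(n,t)⌋ = ⌊4294967296/1129⌋ = 3804222.
Step 4: Compare |C| = 1863551 to 3804222: satisfied.
The claimed |C| lies below the Hamming bound.


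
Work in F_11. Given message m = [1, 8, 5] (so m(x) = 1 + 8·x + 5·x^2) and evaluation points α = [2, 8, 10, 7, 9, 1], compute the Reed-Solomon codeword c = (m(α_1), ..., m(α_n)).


c = [4, 0, 9, 5, 5, 3]

Message polynomial: m(x) = 1 + 8·x + 5·x^2 (mod 11).
For each evaluation point α_i, compute m(α_i) mod 11:
  α_1 = 2: Horner steps 5 → 7 → 4, so m(2) = 4.
  α_2 = 8: Horner steps 5 → 4 → 0, so m(8) = 0.
  α_3 = 10: Horner steps 5 → 3 → 9, so m(10) = 9.
  α_4 = 7: Horner steps 5 → 10 → 5, so m(7) = 5.
  α_5 = 9: Horner steps 5 → 9 → 5, so m(9) = 5.
  α_6 = 1: Horner steps 5 → 2 → 3, so m(1) = 3.
Codeword c = [4, 0, 9, 5, 5, 3] ∈ F_11^6.


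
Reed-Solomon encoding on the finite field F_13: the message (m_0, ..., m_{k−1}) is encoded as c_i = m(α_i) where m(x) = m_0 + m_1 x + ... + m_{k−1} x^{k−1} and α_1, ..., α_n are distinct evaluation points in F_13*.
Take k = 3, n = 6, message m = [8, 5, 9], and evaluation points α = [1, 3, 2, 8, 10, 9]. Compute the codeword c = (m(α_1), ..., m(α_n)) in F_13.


c = [9, 0, 2, 0, 9, 2]

Message polynomial: m(x) = 8 + 5·x + 9·x^2 (mod 13).
For each evaluation point α_i, compute m(α_i) mod 13:
  α_1 = 1: Horner steps 9 → 1 → 9, so m(1) = 9.
  α_2 = 3: Horner steps 9 → 6 → 0, so m(3) = 0.
  α_3 = 2: Horner steps 9 → 10 → 2, so m(2) = 2.
  α_4 = 8: Horner steps 9 → 12 → 0, so m(8) = 0.
  α_5 = 10: Horner steps 9 → 4 → 9, so m(10) = 9.
  α_6 = 9: Horner steps 9 → 8 → 2, so m(9) = 2.
Codeword c = [9, 0, 2, 0, 9, 2] ∈ F_13^6.


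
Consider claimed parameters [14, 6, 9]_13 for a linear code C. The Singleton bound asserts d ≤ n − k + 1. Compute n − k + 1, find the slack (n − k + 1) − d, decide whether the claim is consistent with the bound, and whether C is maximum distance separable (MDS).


Singleton RHS = n − k + 1 = 9, slack = 0, bound satisfied, MDS.

Singleton bound: d ≤ n − k + 1.
Here n = 14, k = 6, so n − k + 1 = 9.
Given d = 9, check d ≤ 9: YES.
Slack = (n − k + 1) − d = 0.
The code is MDS (slack = 0).
Description: the claimed parameters are [14, 6, 9]_13; such a code would be MDS (meets Singleton bound).


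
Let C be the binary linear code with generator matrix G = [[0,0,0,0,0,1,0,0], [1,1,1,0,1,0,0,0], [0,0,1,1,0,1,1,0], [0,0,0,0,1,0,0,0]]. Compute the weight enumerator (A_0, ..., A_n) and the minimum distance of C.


Weight distribution: A_0 = 1, A_1 = 2, A_2 = 1, A_3 = 2, A_4 = 5, A_5 = 4, A_6 = 1. Minimum distance d = 1.

Enumerate all 2^4 = 16 messages m ∈ F_2^4.
For each, compute codeword c = mG in F_2^8, then tally its weight.
  m = 0000 → c = 00000000, weight = 0.
  m = 1000 → c = 00000100, weight = 1.
  m = 0100 → c = 11101000, weight = 4.
  m = 1100 → c = 11101100, weight = 5.
  m = 0010 → c = 00110110, weight = 4.
  m = 1010 → c = 00110010, weight = 3.
  m = 0110 → c = 11011110, weight = 6.
  m = 1110 → c = 11011010, weight = 5.
  m = 0001 → c = 00001000, weight = 1.
  m = 1001 → c = 00001100, weight = 2.
  m = 0101 → c = 11100000, weight = 3.
  m = 1101 → c = 11100100, weight = 4.
  m = 0011 → c = 00111110, weight = 5.
  m = 1011 → c = 00111010, weight = 4.
  m = 0111 → c = 11010110, weight = 5.
  m = 1111 → c = 11010010, weight = 4.
Tally weights:
  weight 0: 1 codewords.
  weight 1: 2 codewords.
  weight 2: 1 codewords.
  weight 3: 2 codewords.
  weight 4: 5 codewords.
  weight 5: 4 codewords.
  weight 6: 1 codewords.
Minimum distance d = smallest w > 0 with A_w > 0 = 1.
Sanity: Σ A_w = 16 = 2^4 = 16 ✓.


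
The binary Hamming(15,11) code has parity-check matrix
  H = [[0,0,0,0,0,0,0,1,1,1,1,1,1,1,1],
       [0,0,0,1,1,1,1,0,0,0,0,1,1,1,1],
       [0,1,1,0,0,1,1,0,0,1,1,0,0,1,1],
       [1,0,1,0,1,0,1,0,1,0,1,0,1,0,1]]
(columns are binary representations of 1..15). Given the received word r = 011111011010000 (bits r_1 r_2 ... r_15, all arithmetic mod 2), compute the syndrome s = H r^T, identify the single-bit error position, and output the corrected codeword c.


s = (1, 1, 0, 0)^T, error position = 12, corrected codeword c = 011111011011000

Compute s = H r^T mod 2 one row at a time:
  s_1 = 1 + 1 + 0 + 1 + 0 + 0 + 0 + 0 = 3 ≡ 1 (mod 2).
  s_2 = 1 + 1 + 1 + 0 + 0 + 0 + 0 + 0 = 3 ≡ 1 (mod 2).
  s_3 = 1 + 1 + 1 + 0 + 0 + 1 + 0 + 0 = 4 ≡ 0 (mod 2).
  s_4 = 0 + 1 + 1 + 0 + 1 + 1 + 0 + 0 = 4 ≡ 0 (mod 2).
s = (1, 1, 0, 0)^T — this equals column 12 of H (binary 1100), so error is at position 12.
Correct: flip bit 12 of r = 011111011010000 to get c = 011111011011000.


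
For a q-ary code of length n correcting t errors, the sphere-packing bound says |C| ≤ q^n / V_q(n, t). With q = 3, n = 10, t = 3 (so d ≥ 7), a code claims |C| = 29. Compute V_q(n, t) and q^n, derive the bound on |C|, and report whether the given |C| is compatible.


V_q(n, t) = 1161, q^n = 59049, Hamming bound = 50, |C| = 29 ≤ bound (satisfied).

Step 1: Compute V_q(n, t) = Σ_{j=0}^3 C(n, j) (q−1)^j.
  j = 0: C(10,0)·(2)^0 = 1·1 = 1.
  j = 1: C(10,1)·(2)^1 = 10·2 = 20.
  j = 2: C(10,2)·(2)^2 = 45·4 = 180.
  j = 3: C(10,3)·(2)^3 = 120·8 = 960.
  V_q(n, t) = 1 + 20 + 180 + 960 = 1161.
Step 2: q^n = 3^10 = 59049.
Step 3: Hamming bound ⌊q^n / V_q(n,t)⌋ = ⌊59049/1161⌋ = 50.
Step 4: Compare |C| = 29 to 50: satisfied.
The claimed |C| lies below the Hamming bound.


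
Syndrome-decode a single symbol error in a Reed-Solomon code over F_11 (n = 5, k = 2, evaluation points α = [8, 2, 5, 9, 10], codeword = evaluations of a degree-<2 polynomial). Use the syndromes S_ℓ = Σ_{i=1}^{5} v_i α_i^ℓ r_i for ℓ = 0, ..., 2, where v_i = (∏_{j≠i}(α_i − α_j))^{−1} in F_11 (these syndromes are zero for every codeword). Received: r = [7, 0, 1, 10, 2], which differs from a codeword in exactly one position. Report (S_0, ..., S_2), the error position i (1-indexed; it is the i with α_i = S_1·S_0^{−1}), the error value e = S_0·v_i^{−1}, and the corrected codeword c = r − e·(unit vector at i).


S = (2, 10, 6), error at position 3, error magnitude e = 3, c = [7, 0, 9, 10, 2].

Step 1: column multipliers v_i = (∏_{j≠i}(α_i − α_j))^{−1} mod 11.
  i = 1 (α = 8): (8−2)(8−5)(8−9)(8−10) = 6·3·(−1)·(−2) = 36 ≡ 3, so v_1 = 3^{−1} = 4 (mod 11).
  i = 2 (α = 2): (2−8)(2−5)(2−9)(2−10) = (−6)·(−3)·(−7)·(−8) = 1008 ≡ 7, so v_2 = 7^{−1} = 8 (mod 11).
  i = 3 (α = 5): (5−8)(5−2)(5−9)(5−10) = (−3)·3·(−4)·(−5) = −180 ≡ 7, so v_3 = 7^{−1} = 8 (mod 11).
  i = 4 (α = 9): (9−8)(9−2)(9−5)(9−10) = 1·7·4·(−1) = −28 ≡ 5, so v_4 = 5^{−1} = 9 (mod 11).
  i = 5 (α = 10): (10−8)(10−2)(10−5)(10−9) = 2·8·5·1 = 80 ≡ 3, so v_5 = 3^{−1} = 4 (mod 11).
  v = [4, 8, 8, 9, 4].
Step 2: syndromes of r = [7, 0, 1, 10, 2] (all sums mod 11).
  S_0 = Σ v_i r_i = 4·7 + 8·0 + 8·1 + 9·10 + 4·2 = 134 ≡ 2.
  S_1 = Σ v_i α_i r_i = 4·8·7 + 8·2·0 + 8·5·1 + 9·9·10 + 4·10·2 = 1154 ≡ 10.
  α_i^2 mod 11 = [9, 4, 3, 4, 1].
  S_2 = Σ v_i α_i^2 r_i = 4·9·7 + 8·4·0 + 8·3·1 + 9·4·10 + 4·1·2 = 644 ≡ 6.
  S = (2, 10, 6) ≠ 0, so r is not a codeword (an error is present).
Step 3: locate the error. For a single error e at position i, S_ℓ = v_i·e·α_i^ℓ, so α_err = S_1/S_0.
  S_0^{−1} = 2^{−1} = 6 (mod 11), so α_err = 10·6 = 60 ≡ 5 = α_3. Error position i = 3.
  Consistency check: S_2/S_1 = 6·10 = 60 ≡ 5 = α_err ✓ (single-error assumption holds).
Step 4: error magnitude e = S_0/v_3 = S_0·∏_{j≠3}(α_3 − α_j) = 2·7 = 14 ≡ 3 (mod 11).
Step 5: correct position 3: c_3 = r_3 − e = 1 − 3 ≡ 9 (mod 11). Hence c = [7, 0, 9, 10, 2].
  Check: interpolating c through the α_i gives m(x) = 5 + 3·x (degree < 2) with m(α_i) = c_i for every i, so c is indeed a codeword.


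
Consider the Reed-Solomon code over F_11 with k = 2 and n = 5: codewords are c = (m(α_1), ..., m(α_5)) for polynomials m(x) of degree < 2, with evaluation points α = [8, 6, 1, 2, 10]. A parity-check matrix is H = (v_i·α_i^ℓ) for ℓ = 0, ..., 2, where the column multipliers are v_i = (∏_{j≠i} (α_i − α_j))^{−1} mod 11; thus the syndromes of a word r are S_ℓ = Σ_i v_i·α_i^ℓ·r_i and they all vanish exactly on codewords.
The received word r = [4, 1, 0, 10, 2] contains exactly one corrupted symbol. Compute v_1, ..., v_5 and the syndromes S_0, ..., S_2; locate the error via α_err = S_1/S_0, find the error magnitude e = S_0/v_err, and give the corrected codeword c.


S = (1, 6, 3), error at position 2, error magnitude e = 6, c = [4, 6, 0, 10, 2].

Step 1: column multipliers v_i = (∏_{j≠i}(α_i − α_j))^{−1} mod 11.
  i = 1 (α = 8): (8−6)(8−1)(8−2)(8−10) = 2·7·6·(−2) = −168 ≡ 8, so v_1 = 8^{−1} = 7 (mod 11).
  i = 2 (α = 6): (6−8)(6−1)(6−2)(6−10) = (−2)·5·4·(−4) = 160 ≡ 6, so v_2 = 6^{−1} = 2 (mod 11).
  i = 3 (α = 1): (1−8)(1−6)(1−2)(1−10) = (−7)·(−5)·(−1)·(−9) = 315 ≡ 7, so v_3 = 7^{−1} = 8 (mod 11).
  i = 4 (α = 2): (2−8)(2−6)(2−1)(2−10) = (−6)·(−4)·1·(−8) = −192 ≡ 6, so v_4 = 6^{−1} = 2 (mod 11).
  i = 5 (α = 10): (10−8)(10−6)(10−1)(10−2) = 2·4·9·8 = 576 ≡ 4, so v_5 = 4^{−1} = 3 (mod 11).
  v = [7, 2, 8, 2, 3].
Step 2: syndromes of r = [4, 1, 0, 10, 2] (all sums mod 11).
  S_0 = Σ v_i r_i = 7·4 + 2·1 + 8·0 + 2·10 + 3·2 = 56 ≡ 1.
  S_1 = Σ v_i α_i r_i = 7·8·4 + 2·6·1 + 8·1·0 + 2·2·10 + 3·10·2 = 336 ≡ 6.
  α_i^2 mod 11 = [9, 3, 1, 4, 1].
  S_2 = Σ v_i α_i^2 r_i = 7·9·4 + 2·3·1 + 8·1·0 + 2·4·10 + 3·1·2 = 344 ≡ 3.
  S = (1, 6, 3) ≠ 0, so r is not a codeword (an error is present).
Step 3: locate the error. For a single error e at position i, S_ℓ = v_i·e·α_i^ℓ, so α_err = S_1/S_0.
  S_0^{−1} = 1^{−1} = 1 (mod 11), so α_err = 6·1 = 6 ≡ 6 = α_2. Error position i = 2.
  Consistency check: S_2/S_1 = 3·2 = 6 ≡ 6 = α_err ✓ (single-error assumption holds).
Step 4: error magnitude e = S_0/v_2 = S_0·∏_{j≠2}(α_2 − α_j) = 1·6 = 6 ≡ 6 (mod 11).
Step 5: correct position 2: c_2 = r_2 − e = 1 − 6 ≡ 6 (mod 11). Hence c = [4, 6, 0, 10, 2].
  Check: interpolating c through the α_i gives m(x) = 1 + 10·x (degree < 2) with m(α_i) = c_i for every i, so c is indeed a codeword.


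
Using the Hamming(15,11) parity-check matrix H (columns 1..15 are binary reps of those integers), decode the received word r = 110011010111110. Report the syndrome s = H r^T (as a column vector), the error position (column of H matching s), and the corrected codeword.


s = (0, 1, 1, 0)^T, error position = 6, corrected codeword c = 110010010111110

Compute s = H r^T mod 2 one row at a time:
  s_1 = 1 + 0 + 1 + 1 + 1 + 1 + 1 + 0 = 6 ≡ 0 (mod 2).
  s_2 = 0 + 1 + 1 + 0 + 1 + 1 + 1 + 0 = 5 ≡ 1 (mod 2).
  s_3 = 1 + 0 + 1 + 0 + 1 + 1 + 1 + 0 = 5 ≡ 1 (mod 2).
  s_4 = 1 + 0 + 1 + 0 + 0 + 1 + 1 + 0 = 4 ≡ 0 (mod 2).
s = (0, 1, 1, 0)^T — this equals column 6 of H (binary 0110), so error is at position 6.
Correct: flip bit 6 of r = 110011010111110 to get c = 110010010111110.


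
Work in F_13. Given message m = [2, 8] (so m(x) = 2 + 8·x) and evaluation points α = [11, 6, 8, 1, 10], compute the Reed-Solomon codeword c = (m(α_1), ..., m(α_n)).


c = [12, 11, 1, 10, 4]

Message polynomial: m(x) = 2 + 8·x (mod 13).
For each evaluation point α_i, compute m(α_i) mod 13:
  α_1 = 11: Horner steps 8 → 12, so m(11) = 12.
  α_2 = 6: Horner steps 8 → 11, so m(6) = 11.
  α_3 = 8: Horner steps 8 → 1, so m(8) = 1.
  α_4 = 1: Horner steps 8 → 10, so m(1) = 10.
  α_5 = 10: Horner steps 8 → 4, so m(10) = 4.
Codeword c = [12, 11, 1, 10, 4] ∈ F_13^5.


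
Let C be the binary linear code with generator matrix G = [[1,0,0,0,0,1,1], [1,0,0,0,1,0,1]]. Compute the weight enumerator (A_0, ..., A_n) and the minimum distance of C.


Weight distribution: A_0 = 1, A_2 = 1, A_3 = 2. Minimum distance d = 2.

Enumerate all 2^2 = 4 messages m ∈ F_2^2.
For each, compute codeword c = mG in F_2^7, then tally its weight.
  m = 00 → c = 0000000, weight = 0.
  m = 10 → c = 1000011, weight = 3.
  m = 01 → c = 1000101, weight = 3.
  m = 11 → c = 0000110, weight = 2.
Tally weights:
  weight 0: 1 codewords.
  weight 2: 1 codewords.
  weight 3: 2 codewords.
Minimum distance d = smallest w > 0 with A_w > 0 = 2.
Sanity: Σ A_w = 4 = 2^2 = 4 ✓.


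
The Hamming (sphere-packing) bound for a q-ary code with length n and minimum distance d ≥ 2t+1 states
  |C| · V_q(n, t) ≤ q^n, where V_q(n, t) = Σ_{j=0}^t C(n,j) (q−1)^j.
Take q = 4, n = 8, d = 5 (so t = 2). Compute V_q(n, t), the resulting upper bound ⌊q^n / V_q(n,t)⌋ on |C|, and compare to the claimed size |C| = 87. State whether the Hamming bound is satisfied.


V_q(n, t) = 277, q^n = 65536, Hamming bound = 236, |C| = 87 ≤ bound (satisfied).

Step 1: Compute V_q(n, t) = Σ_{j=0}^2 C(n, j) (q−1)^j.
  j = 0: C(8,0)·(3)^0 = 1·1 = 1.
  j = 1: C(8,1)·(3)^1 = 8·3 = 24.
  j = 2: C(8,2)·(3)^2 = 28·9 = 252.
  V_q(n, t) = 1 + 24 + 252 = 277.
Step 2: q^n = 4^8 = 65536.
Step 3: Hamming bound ⌊q^n / V_q(n,t)⌋ = ⌊65536/277⌋ = 236.
Step 4: Compare |C| = 87 to 236: satisfied.
The claimed |C| lies below the Hamming bound.


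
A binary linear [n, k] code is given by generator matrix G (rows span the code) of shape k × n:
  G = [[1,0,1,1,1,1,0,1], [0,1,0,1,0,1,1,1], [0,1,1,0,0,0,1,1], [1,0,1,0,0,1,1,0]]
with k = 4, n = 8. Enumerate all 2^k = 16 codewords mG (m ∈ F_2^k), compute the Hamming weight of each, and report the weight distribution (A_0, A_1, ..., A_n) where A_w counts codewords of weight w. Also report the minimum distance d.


Weight distribution: A_0 = 1, A_3 = 4, A_4 = 5, A_5 = 4, A_6 = 2. Minimum distance d = 3.

Enumerate all 2^4 = 16 messages m ∈ F_2^4.
For each, compute codeword c = mG in F_2^8, then tally its weight.
  m = 0000 → c = 00000000, weight = 0.
  m = 1000 → c = 10111101, weight = 6.
  m = 0100 → c = 01010111, weight = 5.
  m = 1100 → c = 11101010, weight = 5.
  m = 0010 → c = 01100011, weight = 4.
  m = 1010 → c = 11011110, weight = 6.
  m = 0110 → c = 00110100, weight = 3.
  m = 1110 → c = 10001001, weight = 3.
  m = 0001 → c = 10100110, weight = 4.
  m = 1001 → c = 00011011, weight = 4.
  m = 0101 → c = 11110001, weight = 5.
  m = 1101 → c = 01001100, weight = 3.
  m = 0011 → c = 11000101, weight = 4.
  m = 1011 → c = 01111000, weight = 4.
  m = 0111 → c = 10010010, weight = 3.
  m = 1111 → c = 00101111, weight = 5.
Tally weights:
  weight 0: 1 codewords.
  weight 3: 4 codewords.
  weight 4: 5 codewords.
  weight 5: 4 codewords.
  weight 6: 2 codewords.
Minimum distance d = smallest w > 0 with A_w > 0 = 3.
Sanity: Σ A_w = 16 = 2^4 = 16 ✓.
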